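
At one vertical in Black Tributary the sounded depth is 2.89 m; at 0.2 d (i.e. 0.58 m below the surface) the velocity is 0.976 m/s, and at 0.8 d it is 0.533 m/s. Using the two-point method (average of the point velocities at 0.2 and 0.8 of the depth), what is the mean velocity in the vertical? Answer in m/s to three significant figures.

v̄ = (0.976 + 0.533) / 2 = 0.7545 m/s

0.755 m/s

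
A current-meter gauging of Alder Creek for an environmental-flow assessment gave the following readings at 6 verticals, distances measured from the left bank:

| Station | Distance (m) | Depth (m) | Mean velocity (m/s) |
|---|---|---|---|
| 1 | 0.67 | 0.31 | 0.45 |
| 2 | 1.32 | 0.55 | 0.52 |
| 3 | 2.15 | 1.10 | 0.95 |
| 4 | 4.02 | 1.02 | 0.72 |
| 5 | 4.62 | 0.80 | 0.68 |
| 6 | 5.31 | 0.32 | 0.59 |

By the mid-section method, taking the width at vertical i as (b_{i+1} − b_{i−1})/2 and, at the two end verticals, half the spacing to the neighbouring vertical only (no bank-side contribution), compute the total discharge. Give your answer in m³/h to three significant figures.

w_1 = (1.32 − 0.67)/2 = 0.325 m; q_1 = 0.45 × 0.31 × 0.325 = 0.04534 m³/s
w_2 = (2.15 − 0.67)/2 = 0.74 m; q_2 = 0.52 × 0.55 × 0.74 = 0.2116 m³/s
w_3 = (4.02 − 1.32)/2 = 1.35 m; q_3 = 0.95 × 1.10 × 1.35 = 1.411 m³/s
w_4 = (4.62 − 2.15)/2 = 1.235 m; q_4 = 0.72 × 1.02 × 1.235 = 0.9070 m³/s
w_5 = (5.31 − 4.02)/2 = 0.645 m; q_5 = 0.68 × 0.80 × 0.645 = 0.3509 m³/s
w_6 = (5.31 − 4.62)/2 = 0.345 m; q_6 = 0.59 × 0.32 × 0.345 = 0.06514 m³/s
Q = Σ qᵢ = 2.991 m³/s
= 2.991 × 3600 = 10770 m³/h

10800 m³/h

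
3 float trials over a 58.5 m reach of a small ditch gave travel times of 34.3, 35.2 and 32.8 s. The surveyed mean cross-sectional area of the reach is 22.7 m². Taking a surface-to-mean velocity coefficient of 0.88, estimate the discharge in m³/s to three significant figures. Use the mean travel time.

t̄ = (34.3 + 35.2 + 32.8) / 3 = 34.1 s
v_surface = L / t̄ = 58.5 / 34.1 = 1.716 m/s
v_mean = 0.88 × 1.716 = 1.510 m/s
Q = A × v_mean = 22.7 × 1.510 = 34.27 m³/s

34.3 m³/s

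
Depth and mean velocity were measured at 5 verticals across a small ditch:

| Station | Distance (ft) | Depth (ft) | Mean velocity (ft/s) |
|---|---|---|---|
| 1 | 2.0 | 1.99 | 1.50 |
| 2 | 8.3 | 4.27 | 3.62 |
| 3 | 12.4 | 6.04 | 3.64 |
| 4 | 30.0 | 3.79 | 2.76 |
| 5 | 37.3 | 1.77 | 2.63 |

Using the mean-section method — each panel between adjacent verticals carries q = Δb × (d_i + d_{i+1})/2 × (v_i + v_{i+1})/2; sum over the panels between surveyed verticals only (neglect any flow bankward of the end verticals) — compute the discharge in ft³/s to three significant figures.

Panel 1-2: Δb = 6.3 ft, d̄ = (1.99+4.27)/2 = 3.13, v̄ = (1.50+3.62)/2 = 2.56 → q = 6.3×3.13×2.56 = 50.48 ft³/s
Panel 2-3: Δb = 4.1 ft, d̄ = (4.27+6.04)/2 = 5.155, v̄ = (3.62+3.64)/2 = 3.63 → q = 4.1×5.155×3.63 = 76.72 ft³/s
Panel 3-4: Δb = 17.6 ft, d̄ = (6.04+3.79)/2 = 4.915, v̄ = (3.64+2.76)/2 = 3.2 → q = 17.6×4.915×3.2 = 276.8 ft³/s
Panel 4-5: Δb = 7.3 ft, d̄ = (3.79+1.77)/2 = 2.78, v̄ = (2.76+2.63)/2 = 2.695 → q = 7.3×2.78×2.695 = 54.69 ft³/s
Q = Σ q = 458.7 ft³/s

459 ft³/s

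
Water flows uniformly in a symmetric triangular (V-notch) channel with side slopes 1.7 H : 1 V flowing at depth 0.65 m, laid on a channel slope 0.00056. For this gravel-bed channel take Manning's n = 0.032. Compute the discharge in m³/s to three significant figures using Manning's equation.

0.227 m³/s

A = z·y² = 1.7×0.65² = 0.7183 m²
P = 2y√(1+z²) = 2×0.65×√(1+1.7²) = 2.564 m
R = A/P = 0.7183/2.564 = 0.2801 m
Q = (1/n)·A·R^(2/3)·S^(1/2) = (1/0.032) × 0.7183 × 0.2801^(2/3) × 0.00056^(1/2) = 0.2274 m³/s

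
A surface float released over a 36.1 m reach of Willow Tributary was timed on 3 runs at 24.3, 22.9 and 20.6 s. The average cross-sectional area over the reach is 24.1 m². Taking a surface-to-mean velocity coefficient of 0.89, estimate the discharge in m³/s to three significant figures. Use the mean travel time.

t̄ = (24.3 + 22.9 + 20.6) / 3 = 22.6 s
v_surface = L / t̄ = 36.1 / 22.6 = 1.597 m/s
v_mean = 0.89 × 1.597 = 1.422 m/s
Q = A × v_mean = 24.1 × 1.422 = 34.26 m³/s

34.3 m³/s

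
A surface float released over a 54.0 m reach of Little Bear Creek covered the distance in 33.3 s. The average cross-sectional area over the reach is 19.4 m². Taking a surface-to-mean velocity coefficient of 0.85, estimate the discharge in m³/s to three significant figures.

26.7 m³/s

v_surface = L / t̄ = 54.0 / 33.3 = 1.622 m/s
v_mean = 0.85 × 1.622 = 1.378 m/s
Q = A × v_mean = 19.4 × 1.378 = 26.74 m³/s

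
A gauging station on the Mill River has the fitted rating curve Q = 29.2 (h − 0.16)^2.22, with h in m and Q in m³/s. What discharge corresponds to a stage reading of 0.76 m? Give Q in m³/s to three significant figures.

Q = 29.2 × (0.76 − 0.16)^2.22 = 29.2 × 0.6^2.22 = 9.395 m³/s

9.39 m³/s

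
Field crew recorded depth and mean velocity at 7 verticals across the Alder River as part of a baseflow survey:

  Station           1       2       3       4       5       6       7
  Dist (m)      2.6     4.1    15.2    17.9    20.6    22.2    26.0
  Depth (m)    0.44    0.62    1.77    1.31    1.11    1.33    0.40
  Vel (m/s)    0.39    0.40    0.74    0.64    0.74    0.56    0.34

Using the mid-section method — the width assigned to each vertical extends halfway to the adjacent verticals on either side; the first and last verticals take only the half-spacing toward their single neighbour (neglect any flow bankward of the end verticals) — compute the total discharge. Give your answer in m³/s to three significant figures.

17.0 m³/s

w_1 = (4.1 − 2.6)/2 = 0.75 m; q_1 = 0.39 × 0.44 × 0.75 = 0.1287 m³/s
w_2 = (15.2 − 2.6)/2 = 6.3 m; q_2 = 0.40 × 0.62 × 6.3 = 1.562 m³/s
w_3 = (17.9 − 4.1)/2 = 6.9 m; q_3 = 0.74 × 1.77 × 6.9 = 9.038 m³/s
w_4 = (20.6 − 15.2)/2 = 2.7 m; q_4 = 0.64 × 1.31 × 2.7 = 2.264 m³/s
w_5 = (22.2 − 17.9)/2 = 2.15 m; q_5 = 0.74 × 1.11 × 2.15 = 1.766 m³/s
w_6 = (26.0 − 20.6)/2 = 2.7 m; q_6 = 0.56 × 1.33 × 2.7 = 2.011 m³/s
w_7 = (26.0 − 22.2)/2 = 1.9 m; q_7 = 0.34 × 0.40 × 1.9 = 0.2584 m³/s
Q = Σ qᵢ = 17.03 m³/s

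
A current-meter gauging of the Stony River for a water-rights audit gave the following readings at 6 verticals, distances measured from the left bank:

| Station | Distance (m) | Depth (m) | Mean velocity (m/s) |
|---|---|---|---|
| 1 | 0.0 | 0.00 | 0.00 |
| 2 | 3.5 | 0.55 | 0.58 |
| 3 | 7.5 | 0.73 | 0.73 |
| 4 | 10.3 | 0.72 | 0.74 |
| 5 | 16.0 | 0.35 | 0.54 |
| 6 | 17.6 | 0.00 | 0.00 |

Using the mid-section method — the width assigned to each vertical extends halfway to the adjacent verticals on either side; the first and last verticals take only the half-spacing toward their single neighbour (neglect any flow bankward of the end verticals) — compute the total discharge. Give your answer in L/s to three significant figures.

5960 L/s

w_2 = (7.5 − 0.0)/2 = 3.75 m; q_2 = 0.58 × 0.55 × 3.75 = 1.196 m³/s
w_3 = (10.3 − 3.5)/2 = 3.4 m; q_3 = 0.73 × 0.73 × 3.4 = 1.812 m³/s
w_4 = (16.0 − 7.5)/2 = 4.25 m; q_4 = 0.74 × 0.72 × 4.25 = 2.264 m³/s
w_5 = (17.6 − 10.3)/2 = 3.65 m; q_5 = 0.54 × 0.35 × 3.65 = 0.6899 m³/s
Stations 1, 6 contribute zero (depth or velocity is 0).
Q = Σ qᵢ = 5.962 m³/s
= 5.962 × 1000 = 5962 L/s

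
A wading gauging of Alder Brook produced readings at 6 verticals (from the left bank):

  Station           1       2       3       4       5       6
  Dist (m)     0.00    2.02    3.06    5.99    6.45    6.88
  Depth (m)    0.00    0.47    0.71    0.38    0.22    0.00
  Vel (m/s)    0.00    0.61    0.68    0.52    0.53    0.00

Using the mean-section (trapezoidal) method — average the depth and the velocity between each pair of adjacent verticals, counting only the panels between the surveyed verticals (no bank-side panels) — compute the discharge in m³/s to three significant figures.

1.58 m³/s

Panel 1-2: Δb = 2.02 m, d̄ = (0.00+0.47)/2 = 0.235, v̄ = (0.00+0.61)/2 = 0.305 → q = 2.02×0.235×0.305 = 0.1448 m³/s
Panel 2-3: Δb = 1.04 m, d̄ = (0.47+0.71)/2 = 0.59, v̄ = (0.61+0.68)/2 = 0.645 → q = 1.04×0.59×0.645 = 0.3958 m³/s
Panel 3-4: Δb = 2.93 m, d̄ = (0.71+0.38)/2 = 0.545, v̄ = (0.68+0.52)/2 = 0.6 → q = 2.93×0.545×0.6 = 0.9581 m³/s
Panel 4-5: Δb = 0.46 m, d̄ = (0.38+0.22)/2 = 0.3, v̄ = (0.52+0.53)/2 = 0.525 → q = 0.46×0.3×0.525 = 0.07245 m³/s
Panel 5-6: Δb = 0.43 m, d̄ = (0.22+0.00)/2 = 0.11, v̄ = (0.53+0.00)/2 = 0.265 → q = 0.43×0.11×0.265 = 0.01253 m³/s
Q = Σ q = 1.584 m³/s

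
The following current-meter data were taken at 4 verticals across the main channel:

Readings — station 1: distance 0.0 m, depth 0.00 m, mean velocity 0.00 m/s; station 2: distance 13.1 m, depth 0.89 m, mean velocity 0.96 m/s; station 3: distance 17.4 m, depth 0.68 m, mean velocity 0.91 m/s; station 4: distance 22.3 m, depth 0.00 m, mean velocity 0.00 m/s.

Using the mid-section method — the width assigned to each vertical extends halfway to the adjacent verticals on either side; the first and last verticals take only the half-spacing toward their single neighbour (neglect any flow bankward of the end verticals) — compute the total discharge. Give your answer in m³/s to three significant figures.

w_2 = (17.4 − 0.0)/2 = 8.7 m; q_2 = 0.96 × 0.89 × 8.7 = 7.433 m³/s
w_3 = (22.3 − 13.1)/2 = 4.6 m; q_3 = 0.91 × 0.68 × 4.6 = 2.846 m³/s
Stations 1, 4 contribute zero (depth or velocity is 0).
Q = Σ qᵢ = 10.28 m³/s

10.3 m³/s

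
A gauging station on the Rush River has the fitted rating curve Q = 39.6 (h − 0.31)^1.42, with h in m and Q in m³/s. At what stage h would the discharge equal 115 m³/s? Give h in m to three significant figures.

2.43 m

h − h₀ = (Q/C)^(1/b) = (115/39.6)^(1/1.42) = 2.119 m
h = 0.31 + 2.119 = 2.429 m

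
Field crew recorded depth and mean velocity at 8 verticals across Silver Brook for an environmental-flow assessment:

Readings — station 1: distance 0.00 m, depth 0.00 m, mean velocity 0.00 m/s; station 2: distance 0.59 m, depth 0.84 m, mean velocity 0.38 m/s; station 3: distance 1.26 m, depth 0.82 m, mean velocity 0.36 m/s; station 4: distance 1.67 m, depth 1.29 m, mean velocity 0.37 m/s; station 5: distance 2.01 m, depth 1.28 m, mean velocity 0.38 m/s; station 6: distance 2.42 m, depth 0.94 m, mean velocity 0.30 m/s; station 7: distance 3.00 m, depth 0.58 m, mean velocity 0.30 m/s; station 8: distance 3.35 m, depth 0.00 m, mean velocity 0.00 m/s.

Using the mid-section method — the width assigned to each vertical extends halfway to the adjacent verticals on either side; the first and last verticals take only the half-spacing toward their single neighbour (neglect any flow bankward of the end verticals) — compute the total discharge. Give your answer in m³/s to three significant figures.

0.942 m³/s

w_2 = (1.26 − 0.00)/2 = 0.63 m; q_2 = 0.38 × 0.84 × 0.63 = 0.2011 m³/s
w_3 = (1.67 − 0.59)/2 = 0.54 m; q_3 = 0.36 × 0.82 × 0.54 = 0.1594 m³/s
w_4 = (2.01 − 1.26)/2 = 0.375 m; q_4 = 0.37 × 1.29 × 0.375 = 0.1790 m³/s
w_5 = (2.42 − 1.67)/2 = 0.375 m; q_5 = 0.38 × 1.28 × 0.375 = 0.1824 m³/s
w_6 = (3.00 − 2.01)/2 = 0.495 m; q_6 = 0.30 × 0.94 × 0.495 = 0.1396 m³/s
w_7 = (3.35 − 2.42)/2 = 0.465 m; q_7 = 0.30 × 0.58 × 0.465 = 0.08091 m³/s
Stations 1, 8 contribute zero (depth or velocity is 0).
Q = Σ qᵢ = 0.9424 m³/s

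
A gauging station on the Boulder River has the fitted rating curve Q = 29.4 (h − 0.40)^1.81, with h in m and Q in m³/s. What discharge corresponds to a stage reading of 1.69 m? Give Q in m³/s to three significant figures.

46.6 m³/s

Q = 29.4 × (1.69 − 0.40)^1.81 = 29.4 × 1.29^1.81 = 46.61 m³/s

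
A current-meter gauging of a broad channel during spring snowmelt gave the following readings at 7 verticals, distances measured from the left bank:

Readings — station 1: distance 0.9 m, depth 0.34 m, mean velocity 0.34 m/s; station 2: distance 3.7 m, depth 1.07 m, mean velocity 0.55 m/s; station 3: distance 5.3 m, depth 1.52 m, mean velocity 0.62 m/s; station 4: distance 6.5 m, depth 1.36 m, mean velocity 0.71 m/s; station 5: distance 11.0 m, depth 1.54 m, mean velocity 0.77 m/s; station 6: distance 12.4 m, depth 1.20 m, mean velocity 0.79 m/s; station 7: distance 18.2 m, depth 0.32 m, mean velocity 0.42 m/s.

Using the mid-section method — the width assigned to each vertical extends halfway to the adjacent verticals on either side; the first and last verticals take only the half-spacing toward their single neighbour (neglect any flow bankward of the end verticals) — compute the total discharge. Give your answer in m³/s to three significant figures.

w_1 = (3.7 − 0.9)/2 = 1.4 m; q_1 = 0.34 × 0.34 × 1.4 = 0.1618 m³/s
w_2 = (5.3 − 0.9)/2 = 2.2 m; q_2 = 0.55 × 1.07 × 2.2 = 1.295 m³/s
w_3 = (6.5 − 3.7)/2 = 1.4 m; q_3 = 0.62 × 1.52 × 1.4 = 1.319 m³/s
w_4 = (11.0 − 5.3)/2 = 2.85 m; q_4 = 0.71 × 1.36 × 2.85 = 2.752 m³/s
w_5 = (12.4 − 6.5)/2 = 2.95 m; q_5 = 0.77 × 1.54 × 2.95 = 3.498 m³/s
w_6 = (18.2 − 11.0)/2 = 3.6 m; q_6 = 0.79 × 1.20 × 3.6 = 3.413 m³/s
w_7 = (18.2 − 12.4)/2 = 2.9 m; q_7 = 0.42 × 0.32 × 2.9 = 0.3898 m³/s
Q = Σ qᵢ = 12.83 m³/s

12.8 m³/s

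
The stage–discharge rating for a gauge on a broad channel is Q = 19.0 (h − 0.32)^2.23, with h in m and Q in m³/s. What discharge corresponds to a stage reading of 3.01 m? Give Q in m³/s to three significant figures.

173 m³/s

Q = 19.0 × (3.01 − 0.32)^2.23 = 19.0 × 2.69^2.23 = 172.6 m³/s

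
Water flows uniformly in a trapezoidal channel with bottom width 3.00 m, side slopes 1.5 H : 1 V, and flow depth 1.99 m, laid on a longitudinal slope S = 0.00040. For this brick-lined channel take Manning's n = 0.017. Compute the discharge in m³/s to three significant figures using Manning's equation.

A = (b + z·y)·y = (3.00 + 1.5×1.99)×1.99 = 11.91 m²
P = b + 2y√(1+z²) = 3.00 + 2×1.99×√(1+1.5²) = 10.18 m
R = A/P = 11.91/10.18 = 1.171 m
Q = (1/n)·A·R^(2/3)·S^(1/2) = (1/0.017) × 11.91 × 1.171^(2/3) × 0.00040^(1/2) = 15.56 m³/s

15.6 m³/s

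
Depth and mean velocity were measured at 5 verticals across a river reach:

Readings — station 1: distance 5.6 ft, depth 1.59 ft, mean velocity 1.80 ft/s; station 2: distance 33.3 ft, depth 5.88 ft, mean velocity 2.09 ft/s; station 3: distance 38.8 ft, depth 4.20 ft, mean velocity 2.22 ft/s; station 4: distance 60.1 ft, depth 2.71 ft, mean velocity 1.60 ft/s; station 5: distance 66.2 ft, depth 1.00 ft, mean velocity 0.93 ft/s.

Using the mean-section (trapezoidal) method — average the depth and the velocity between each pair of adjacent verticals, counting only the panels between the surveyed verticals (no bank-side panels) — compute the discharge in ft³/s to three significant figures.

Panel 1-2: Δb = 27.7 ft, d̄ = (1.59+5.88)/2 = 3.735, v̄ = (1.80+2.09)/2 = 1.945 → q = 27.7×3.735×1.945 = 201.2 ft³/s
Panel 2-3: Δb = 5.5 ft, d̄ = (5.88+4.20)/2 = 5.04, v̄ = (2.09+2.22)/2 = 2.155 → q = 5.5×5.04×2.155 = 59.74 ft³/s
Panel 3-4: Δb = 21.3 ft, d̄ = (4.20+2.71)/2 = 3.455, v̄ = (2.22+1.60)/2 = 1.91 → q = 21.3×3.455×1.91 = 140.6 ft³/s
Panel 4-5: Δb = 6.1 ft, d̄ = (2.71+1.00)/2 = 1.855, v̄ = (1.60+0.93)/2 = 1.265 → q = 6.1×1.855×1.265 = 14.31 ft³/s
Q = Σ q = 415.8 ft³/s

416 ft³/s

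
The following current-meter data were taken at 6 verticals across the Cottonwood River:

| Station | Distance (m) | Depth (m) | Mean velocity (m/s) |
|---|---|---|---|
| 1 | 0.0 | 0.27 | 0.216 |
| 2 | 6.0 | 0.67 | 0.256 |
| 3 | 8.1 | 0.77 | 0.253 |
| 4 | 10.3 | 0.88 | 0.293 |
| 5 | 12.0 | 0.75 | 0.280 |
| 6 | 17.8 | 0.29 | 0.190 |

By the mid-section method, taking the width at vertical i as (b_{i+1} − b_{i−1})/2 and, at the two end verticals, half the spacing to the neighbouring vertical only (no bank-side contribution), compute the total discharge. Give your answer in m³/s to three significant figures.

2.74 m³/s

w_1 = (6.0 − 0.0)/2 = 3 m; q_1 = 0.216 × 0.27 × 3 = 0.1750 m³/s
w_2 = (8.1 − 0.0)/2 = 4.05 m; q_2 = 0.256 × 0.67 × 4.05 = 0.6947 m³/s
w_3 = (10.3 − 6.0)/2 = 2.15 m; q_3 = 0.253 × 0.77 × 2.15 = 0.4188 m³/s
w_4 = (12.0 − 8.1)/2 = 1.95 m; q_4 = 0.293 × 0.88 × 1.95 = 0.5028 m³/s
w_5 = (17.8 − 10.3)/2 = 3.75 m; q_5 = 0.280 × 0.75 × 3.75 = 0.7875 m³/s
w_6 = (17.8 − 12.0)/2 = 2.9 m; q_6 = 0.190 × 0.29 × 2.9 = 0.1598 m³/s
Q = Σ qᵢ = 2.739 m³/s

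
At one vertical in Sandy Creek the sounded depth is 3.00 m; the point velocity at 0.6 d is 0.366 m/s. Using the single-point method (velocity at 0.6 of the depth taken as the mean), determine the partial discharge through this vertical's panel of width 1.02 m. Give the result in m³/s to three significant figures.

v̄ = v₀.₆ = 0.366 m/s
q = v̄ × d × w = 0.3660 × 3.00 × 1.02 = 1.120 m³/s

1.12 m³/s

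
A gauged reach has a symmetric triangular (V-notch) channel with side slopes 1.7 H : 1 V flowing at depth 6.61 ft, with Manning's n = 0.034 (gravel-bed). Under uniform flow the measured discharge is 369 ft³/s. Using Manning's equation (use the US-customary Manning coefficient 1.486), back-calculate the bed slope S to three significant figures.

A = z·y² = 1.7×6.61² = 74.28 ft²
P = 2y√(1+z²) = 2×6.61×√(1+1.7²) = 26.07 ft
R = A/P = 74.28/26.07 = 2.849 ft
S = (Q·n / (1.486·A·R^(2/3)))² = (369×0.034 / (1.486×74.28×2.010))² = 0.003199

0.00320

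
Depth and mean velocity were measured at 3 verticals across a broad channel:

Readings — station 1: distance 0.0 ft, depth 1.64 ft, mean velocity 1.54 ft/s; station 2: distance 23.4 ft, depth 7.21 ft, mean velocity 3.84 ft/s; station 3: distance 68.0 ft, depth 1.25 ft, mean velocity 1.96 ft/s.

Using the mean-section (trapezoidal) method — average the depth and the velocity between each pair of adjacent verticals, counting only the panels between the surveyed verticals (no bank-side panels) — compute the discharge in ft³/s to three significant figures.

826 ft³/s

Panel 1-2: Δb = 23.4 ft, d̄ = (1.64+7.21)/2 = 4.425, v̄ = (1.54+3.84)/2 = 2.69 → q = 23.4×4.425×2.69 = 278.5 ft³/s
Panel 2-3: Δb = 44.6 ft, d̄ = (7.21+1.25)/2 = 4.23, v̄ = (3.84+1.96)/2 = 2.9 → q = 44.6×4.23×2.9 = 547.1 ft³/s
Q = Σ q = 825.6 ft³/s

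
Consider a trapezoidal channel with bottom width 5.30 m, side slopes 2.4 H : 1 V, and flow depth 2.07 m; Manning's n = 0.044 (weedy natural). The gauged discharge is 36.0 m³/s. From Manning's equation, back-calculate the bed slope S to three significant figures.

A = (b + z·y)·y = (5.30 + 2.4×2.07)×2.07 = 21.25 m²
P = b + 2y√(1+z²) = 5.30 + 2×2.07×√(1+2.4²) = 16.06 m
R = A/P = 21.25/16.06 = 1.323 m
S = (Q·n / (1·A·R^(2/3)))² = (36.0×0.044 / (1×21.25×1.205))² = 0.003824

0.00382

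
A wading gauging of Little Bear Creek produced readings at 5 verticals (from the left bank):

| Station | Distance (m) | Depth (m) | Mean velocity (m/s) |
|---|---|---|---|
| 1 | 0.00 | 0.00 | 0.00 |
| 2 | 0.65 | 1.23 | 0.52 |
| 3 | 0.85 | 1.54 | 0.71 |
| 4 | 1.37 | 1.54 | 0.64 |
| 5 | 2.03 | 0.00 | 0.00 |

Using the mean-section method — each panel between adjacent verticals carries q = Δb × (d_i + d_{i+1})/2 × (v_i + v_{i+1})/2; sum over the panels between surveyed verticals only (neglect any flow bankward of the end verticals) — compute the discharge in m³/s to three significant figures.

0.977 m³/s

Panel 1-2: Δb = 0.65 m, d̄ = (0.00+1.23)/2 = 0.615, v̄ = (0.00+0.52)/2 = 0.26 → q = 0.65×0.615×0.26 = 0.1039 m³/s
Panel 2-3: Δb = 0.2 m, d̄ = (1.23+1.54)/2 = 1.385, v̄ = (0.52+0.71)/2 = 0.615 → q = 0.2×1.385×0.615 = 0.1704 m³/s
Panel 3-4: Δb = 0.52 m, d̄ = (1.54+1.54)/2 = 1.54, v̄ = (0.71+0.64)/2 = 0.675 → q = 0.52×1.54×0.675 = 0.5405 m³/s
Panel 4-5: Δb = 0.66 m, d̄ = (1.54+0.00)/2 = 0.77, v̄ = (0.64+0.00)/2 = 0.32 → q = 0.66×0.77×0.32 = 0.1626 m³/s
Q = Σ q = 0.9775 m³/s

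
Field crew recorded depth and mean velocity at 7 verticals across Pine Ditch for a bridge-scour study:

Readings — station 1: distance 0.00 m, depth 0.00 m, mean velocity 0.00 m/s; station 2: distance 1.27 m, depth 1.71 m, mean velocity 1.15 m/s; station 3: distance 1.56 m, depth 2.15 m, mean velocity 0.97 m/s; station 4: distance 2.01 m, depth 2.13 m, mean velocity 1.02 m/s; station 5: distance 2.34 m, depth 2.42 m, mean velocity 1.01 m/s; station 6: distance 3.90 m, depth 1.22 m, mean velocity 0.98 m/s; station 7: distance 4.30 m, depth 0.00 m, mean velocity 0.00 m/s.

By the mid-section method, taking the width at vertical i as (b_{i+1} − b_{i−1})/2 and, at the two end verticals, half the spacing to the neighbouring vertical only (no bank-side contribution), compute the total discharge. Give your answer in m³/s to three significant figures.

w_2 = (1.56 − 0.00)/2 = 0.78 m; q_2 = 1.15 × 1.71 × 0.78 = 1.534 m³/s
w_3 = (2.01 − 1.27)/2 = 0.37 m; q_3 = 0.97 × 2.15 × 0.37 = 0.7716 m³/s
w_4 = (2.34 − 1.56)/2 = 0.39 m; q_4 = 1.02 × 2.13 × 0.39 = 0.8473 m³/s
w_5 = (3.90 − 2.01)/2 = 0.945 m; q_5 = 1.01 × 2.42 × 0.945 = 2.310 m³/s
w_6 = (4.30 − 2.34)/2 = 0.98 m; q_6 = 0.98 × 1.22 × 0.98 = 1.172 m³/s
Stations 1, 7 contribute zero (depth or velocity is 0).
Q = Σ qᵢ = 6.634 m³/s

6.63 m³/s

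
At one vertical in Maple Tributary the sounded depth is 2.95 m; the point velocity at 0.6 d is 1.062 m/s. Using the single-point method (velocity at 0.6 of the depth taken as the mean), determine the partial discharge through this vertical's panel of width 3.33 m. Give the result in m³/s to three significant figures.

10.4 m³/s

v̄ = v₀.₆ = 1.062 m/s
q = v̄ × d × w = 1.062 × 2.95 × 3.33 = 10.43 m³/s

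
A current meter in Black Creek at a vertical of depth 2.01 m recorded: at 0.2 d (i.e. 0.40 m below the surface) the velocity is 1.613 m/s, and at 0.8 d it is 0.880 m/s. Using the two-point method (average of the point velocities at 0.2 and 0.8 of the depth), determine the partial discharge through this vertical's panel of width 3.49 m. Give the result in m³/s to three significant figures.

v̄ = (1.613 + 0.880) / 2 = 1.247 m/s
q = v̄ × d × w = 1.247 × 2.01 × 3.49 = 8.744 m³/s

8.74 m³/s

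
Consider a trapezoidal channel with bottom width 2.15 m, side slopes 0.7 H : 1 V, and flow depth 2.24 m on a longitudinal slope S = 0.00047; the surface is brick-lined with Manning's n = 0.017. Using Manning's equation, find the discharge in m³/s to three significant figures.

11.3 m³/s

A = (b + z·y)·y = (2.15 + 0.7×2.24)×2.24 = 8.328 m²
P = b + 2y√(1+z²) = 2.15 + 2×2.24×√(1+0.7²) = 7.619 m
R = A/P = 8.328/7.619 = 1.093 m
Q = (1/n)·A·R^(2/3)·S^(1/2) = (1/0.017) × 8.328 × 1.093^(2/3) × 0.00047^(1/2) = 11.27 m³/s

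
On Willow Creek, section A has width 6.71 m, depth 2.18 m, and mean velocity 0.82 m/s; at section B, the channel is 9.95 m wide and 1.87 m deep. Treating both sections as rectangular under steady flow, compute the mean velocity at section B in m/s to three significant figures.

Q = A₁V₁ = (6.71×2.18) × 0.82 = 11.99 m³/s
A₂ = 9.95 × 1.87 = 18.61 m²
V₂ = Q/A₂ = 11.99/18.61 = 0.6447 m/s

0.645 m/s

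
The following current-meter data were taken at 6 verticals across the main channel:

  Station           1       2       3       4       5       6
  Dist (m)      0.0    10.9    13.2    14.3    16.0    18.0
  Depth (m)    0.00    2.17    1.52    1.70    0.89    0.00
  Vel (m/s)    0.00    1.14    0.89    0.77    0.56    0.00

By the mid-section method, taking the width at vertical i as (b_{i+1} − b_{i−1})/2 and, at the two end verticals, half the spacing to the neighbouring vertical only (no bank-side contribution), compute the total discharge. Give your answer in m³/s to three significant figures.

21.4 m³/s

w_2 = (13.2 − 0.0)/2 = 6.6 m; q_2 = 1.14 × 2.17 × 6.6 = 16.33 m³/s
w_3 = (14.3 − 10.9)/2 = 1.7 m; q_3 = 0.89 × 1.52 × 1.7 = 2.300 m³/s
w_4 = (16.0 − 13.2)/2 = 1.4 m; q_4 = 0.77 × 1.70 × 1.4 = 1.833 m³/s
w_5 = (18.0 − 14.3)/2 = 1.85 m; q_5 = 0.56 × 0.89 × 1.85 = 0.9220 m³/s
Stations 1, 6 contribute zero (depth or velocity is 0).
Q = Σ qᵢ = 21.38 m³/s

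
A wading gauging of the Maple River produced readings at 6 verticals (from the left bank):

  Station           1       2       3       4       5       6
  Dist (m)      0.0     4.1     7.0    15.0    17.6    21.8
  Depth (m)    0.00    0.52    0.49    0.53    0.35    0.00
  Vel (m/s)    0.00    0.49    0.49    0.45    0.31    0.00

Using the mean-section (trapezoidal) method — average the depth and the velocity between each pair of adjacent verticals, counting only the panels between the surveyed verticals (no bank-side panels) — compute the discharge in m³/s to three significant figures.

Panel 1-2: Δb = 4.1 m, d̄ = (0.00+0.52)/2 = 0.26, v̄ = (0.00+0.49)/2 = 0.245 → q = 4.1×0.26×0.245 = 0.2612 m³/s
Panel 2-3: Δb = 2.9 m, d̄ = (0.52+0.49)/2 = 0.505, v̄ = (0.49+0.49)/2 = 0.49 → q = 2.9×0.505×0.49 = 0.7176 m³/s
Panel 3-4: Δb = 8 m, d̄ = (0.49+0.53)/2 = 0.51, v̄ = (0.49+0.45)/2 = 0.47 → q = 8×0.51×0.47 = 1.918 m³/s
Panel 4-5: Δb = 2.6 m, d̄ = (0.53+0.35)/2 = 0.44, v̄ = (0.45+0.31)/2 = 0.38 → q = 2.6×0.44×0.38 = 0.4347 m³/s
Panel 5-6: Δb = 4.2 m, d̄ = (0.35+0.00)/2 = 0.175, v̄ = (0.31+0.00)/2 = 0.155 → q = 4.2×0.175×0.155 = 0.1139 m³/s
Q = Σ q = 3.445 m³/s

3.45 m³/s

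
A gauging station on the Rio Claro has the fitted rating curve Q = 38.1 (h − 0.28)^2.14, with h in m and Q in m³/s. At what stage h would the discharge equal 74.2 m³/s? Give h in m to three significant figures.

1.65 m

h − h₀ = (Q/C)^(1/b) = (74.2/38.1)^(1/2.14) = 1.365 m
h = 0.28 + 1.365 = 1.645 m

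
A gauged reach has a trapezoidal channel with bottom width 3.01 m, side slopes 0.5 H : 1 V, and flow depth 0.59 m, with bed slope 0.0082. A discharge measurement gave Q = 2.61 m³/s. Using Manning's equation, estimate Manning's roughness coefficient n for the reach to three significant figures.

0.0398

A = (b + z·y)·y = (3.01 + 0.5×0.59)×0.59 = 1.950 m²
P = b + 2y√(1+z²) = 3.01 + 2×0.59×√(1+0.5²) = 4.329 m
R = A/P = 1.950/4.329 = 0.4504 m
n = (1/Q)·A·R^(2/3)·S^(1/2) = (1/2.61) × 1.950 × 0.5876 × 0.09055 = 0.03975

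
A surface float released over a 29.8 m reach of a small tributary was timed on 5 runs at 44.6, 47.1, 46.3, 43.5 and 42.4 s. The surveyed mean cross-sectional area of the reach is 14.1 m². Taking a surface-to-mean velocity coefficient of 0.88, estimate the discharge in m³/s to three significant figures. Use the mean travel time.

t̄ = (44.6 + 47.1 + 46.3 + 43.5 + 42.4) / 5 = 44.78 s
v_surface = L / t̄ = 29.8 / 44.78 = 0.6655 m/s
v_mean = 0.88 × 0.6655 = 0.5856 m/s
Q = A × v_mean = 14.1 × 0.5856 = 8.257 m³/s

8.26 m³/s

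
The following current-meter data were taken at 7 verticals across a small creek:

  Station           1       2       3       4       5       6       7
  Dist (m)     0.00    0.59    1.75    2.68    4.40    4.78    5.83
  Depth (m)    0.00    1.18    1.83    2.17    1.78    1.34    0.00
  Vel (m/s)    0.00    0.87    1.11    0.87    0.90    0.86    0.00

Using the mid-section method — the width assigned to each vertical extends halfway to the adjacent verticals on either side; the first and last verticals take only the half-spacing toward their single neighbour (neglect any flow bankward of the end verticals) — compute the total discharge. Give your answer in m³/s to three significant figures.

8.03 m³/s

w_2 = (1.75 − 0.00)/2 = 0.875 m; q_2 = 0.87 × 1.18 × 0.875 = 0.8983 m³/s
w_3 = (2.68 − 0.59)/2 = 1.045 m; q_3 = 1.11 × 1.83 × 1.045 = 2.123 m³/s
w_4 = (4.40 − 1.75)/2 = 1.325 m; q_4 = 0.87 × 2.17 × 1.325 = 2.501 m³/s
w_5 = (4.78 − 2.68)/2 = 1.05 m; q_5 = 0.90 × 1.78 × 1.05 = 1.682 m³/s
w_6 = (5.83 − 4.40)/2 = 0.715 m; q_6 = 0.86 × 1.34 × 0.715 = 0.8240 m³/s
Stations 1, 7 contribute zero (depth or velocity is 0).
Q = Σ qᵢ = 8.029 m³/s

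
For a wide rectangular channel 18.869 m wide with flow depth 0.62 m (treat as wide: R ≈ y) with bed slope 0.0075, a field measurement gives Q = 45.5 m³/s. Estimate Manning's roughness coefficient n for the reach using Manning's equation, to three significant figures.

A = b·y = 18.869 × 0.62 = 11.70 m²
Wide channel: R ≈ y = 0.62 m
n = (1/Q)·A·R^(2/3)·S^(1/2) = (1/45.5) × 11.70 × 0.7271 × 0.08660 = 0.01619

0.0162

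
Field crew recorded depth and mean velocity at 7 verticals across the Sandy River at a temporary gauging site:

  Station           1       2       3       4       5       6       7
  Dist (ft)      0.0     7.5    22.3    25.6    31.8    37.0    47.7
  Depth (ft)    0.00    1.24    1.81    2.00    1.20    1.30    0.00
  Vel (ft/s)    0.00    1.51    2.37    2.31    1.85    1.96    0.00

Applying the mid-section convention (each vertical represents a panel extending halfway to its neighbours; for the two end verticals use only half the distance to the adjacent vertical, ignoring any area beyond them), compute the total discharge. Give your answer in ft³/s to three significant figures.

115 ft³/s

w_2 = (22.3 − 0.0)/2 = 11.15 ft; q_2 = 1.51 × 1.24 × 11.15 = 20.88 ft³/s
w_3 = (25.6 − 7.5)/2 = 9.05 ft; q_3 = 2.37 × 1.81 × 9.05 = 38.82 ft³/s
w_4 = (31.8 − 22.3)/2 = 4.75 ft; q_4 = 2.31 × 2.00 × 4.75 = 21.95 ft³/s
w_5 = (37.0 − 25.6)/2 = 5.7 ft; q_5 = 1.85 × 1.20 × 5.7 = 12.65 ft³/s
w_6 = (47.7 − 31.8)/2 = 7.95 ft; q_6 = 1.96 × 1.30 × 7.95 = 20.26 ft³/s
Stations 1, 7 contribute zero (depth or velocity is 0).
Q = Σ qᵢ = 114.6 ft³/s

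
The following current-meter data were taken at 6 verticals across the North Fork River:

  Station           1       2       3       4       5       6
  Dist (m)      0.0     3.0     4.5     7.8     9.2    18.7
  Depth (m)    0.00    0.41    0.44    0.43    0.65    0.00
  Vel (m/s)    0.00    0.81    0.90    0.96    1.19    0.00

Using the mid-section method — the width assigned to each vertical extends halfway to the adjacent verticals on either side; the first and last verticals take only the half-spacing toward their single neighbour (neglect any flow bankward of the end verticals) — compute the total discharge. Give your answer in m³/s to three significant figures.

6.88 m³/s

w_2 = (4.5 − 0.0)/2 = 2.25 m; q_2 = 0.81 × 0.41 × 2.25 = 0.7472 m³/s
w_3 = (7.8 − 3.0)/2 = 2.4 m; q_3 = 0.90 × 0.44 × 2.4 = 0.9504 m³/s
w_4 = (9.2 − 4.5)/2 = 2.35 m; q_4 = 0.96 × 0.43 × 2.35 = 0.9701 m³/s
w_5 = (18.7 − 7.8)/2 = 5.45 m; q_5 = 1.19 × 0.65 × 5.45 = 4.216 m³/s
Stations 1, 6 contribute zero (depth or velocity is 0).
Q = Σ qᵢ = 6.883 m³/s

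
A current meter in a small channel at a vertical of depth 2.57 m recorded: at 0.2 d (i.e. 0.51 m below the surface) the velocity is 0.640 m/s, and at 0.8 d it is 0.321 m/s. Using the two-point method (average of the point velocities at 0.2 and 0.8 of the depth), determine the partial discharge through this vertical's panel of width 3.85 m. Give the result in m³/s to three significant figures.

4.75 m³/s

v̄ = (0.640 + 0.321) / 2 = 0.4805 m/s
q = v̄ × d × w = 0.4805 × 2.57 × 3.85 = 4.754 m³/s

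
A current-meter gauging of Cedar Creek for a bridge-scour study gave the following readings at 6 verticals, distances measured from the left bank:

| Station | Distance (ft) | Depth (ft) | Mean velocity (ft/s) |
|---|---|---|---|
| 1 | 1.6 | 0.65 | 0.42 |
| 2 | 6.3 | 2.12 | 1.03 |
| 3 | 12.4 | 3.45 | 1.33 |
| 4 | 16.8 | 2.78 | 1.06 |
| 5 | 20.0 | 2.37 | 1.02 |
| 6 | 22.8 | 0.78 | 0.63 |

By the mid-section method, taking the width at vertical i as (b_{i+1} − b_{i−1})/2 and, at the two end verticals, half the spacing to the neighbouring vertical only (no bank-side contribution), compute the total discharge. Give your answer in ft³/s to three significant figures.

w_1 = (6.3 − 1.6)/2 = 2.35 ft; q_1 = 0.42 × 0.65 × 2.35 = 0.6416 ft³/s
w_2 = (12.4 − 1.6)/2 = 5.4 ft; q_2 = 1.03 × 2.12 × 5.4 = 11.79 ft³/s
w_3 = (16.8 − 6.3)/2 = 5.25 ft; q_3 = 1.33 × 3.45 × 5.25 = 24.09 ft³/s
w_4 = (20.0 − 12.4)/2 = 3.8 ft; q_4 = 1.06 × 2.78 × 3.8 = 11.20 ft³/s
w_5 = (22.8 − 16.8)/2 = 3 ft; q_5 = 1.02 × 2.37 × 3 = 7.252 ft³/s
w_6 = (22.8 − 20.0)/2 = 1.4 ft; q_6 = 0.63 × 0.78 × 1.4 = 0.6880 ft³/s
Q = Σ qᵢ = 55.66 ft³/s

55.7 ft³/s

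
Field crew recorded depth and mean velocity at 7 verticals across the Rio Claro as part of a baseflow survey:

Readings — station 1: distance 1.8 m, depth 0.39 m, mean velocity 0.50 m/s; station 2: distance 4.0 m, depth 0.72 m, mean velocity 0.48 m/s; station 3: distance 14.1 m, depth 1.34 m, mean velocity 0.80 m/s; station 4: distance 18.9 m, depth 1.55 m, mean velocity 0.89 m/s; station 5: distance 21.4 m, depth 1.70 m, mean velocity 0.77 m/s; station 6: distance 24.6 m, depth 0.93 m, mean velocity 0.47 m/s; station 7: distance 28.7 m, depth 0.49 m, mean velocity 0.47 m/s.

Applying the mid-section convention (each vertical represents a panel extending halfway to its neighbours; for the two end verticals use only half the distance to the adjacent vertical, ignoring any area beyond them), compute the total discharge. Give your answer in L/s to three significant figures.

21200 L/s

w_1 = (4.0 − 1.8)/2 = 1.1 m; q_1 = 0.50 × 0.39 × 1.1 = 0.2145 m³/s
w_2 = (14.1 − 1.8)/2 = 6.15 m; q_2 = 0.48 × 0.72 × 6.15 = 2.125 m³/s
w_3 = (18.9 − 4.0)/2 = 7.45 m; q_3 = 0.80 × 1.34 × 7.45 = 7.986 m³/s
w_4 = (21.4 − 14.1)/2 = 3.65 m; q_4 = 0.89 × 1.55 × 3.65 = 5.035 m³/s
w_5 = (24.6 − 18.9)/2 = 2.85 m; q_5 = 0.77 × 1.70 × 2.85 = 3.731 m³/s
w_6 = (28.7 − 21.4)/2 = 3.65 m; q_6 = 0.47 × 0.93 × 3.65 = 1.595 m³/s
w_7 = (28.7 − 24.6)/2 = 2.05 m; q_7 = 0.47 × 0.49 × 2.05 = 0.4721 m³/s
Q = Σ qᵢ = 21.16 m³/s
= 21.16 × 1000 = 21160 L/s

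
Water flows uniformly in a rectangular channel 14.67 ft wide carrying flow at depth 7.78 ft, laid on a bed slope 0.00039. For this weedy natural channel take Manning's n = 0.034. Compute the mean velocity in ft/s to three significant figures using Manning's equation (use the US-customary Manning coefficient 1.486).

2.09 ft/s

A = b·y = 14.67 × 7.78 = 114.1 ft²
P = b + 2y = 14.67 + 2×7.78 = 30.23 ft
R = A/P = 114.1/30.23 = 3.775 ft
Q = (1.486/n)·A·R^(2/3)·S^(1/2) = (1.486/0.034) × 114.1 × 3.775^(2/3) × 0.00039^(1/2) = 238.9 ft³/s
V = Q/A = 238.9/114.1 = 2.093 ft/s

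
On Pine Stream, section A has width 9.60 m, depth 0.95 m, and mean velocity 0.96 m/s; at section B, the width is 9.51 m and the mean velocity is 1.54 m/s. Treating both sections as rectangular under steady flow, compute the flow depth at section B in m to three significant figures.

Q = A₁V₁ = (9.60×0.95) × 0.96 = 8.755 m³/s
d₂ = Q/(b₂ V₂) = 8.755/(9.51×1.54) = 0.5978 m

0.598 m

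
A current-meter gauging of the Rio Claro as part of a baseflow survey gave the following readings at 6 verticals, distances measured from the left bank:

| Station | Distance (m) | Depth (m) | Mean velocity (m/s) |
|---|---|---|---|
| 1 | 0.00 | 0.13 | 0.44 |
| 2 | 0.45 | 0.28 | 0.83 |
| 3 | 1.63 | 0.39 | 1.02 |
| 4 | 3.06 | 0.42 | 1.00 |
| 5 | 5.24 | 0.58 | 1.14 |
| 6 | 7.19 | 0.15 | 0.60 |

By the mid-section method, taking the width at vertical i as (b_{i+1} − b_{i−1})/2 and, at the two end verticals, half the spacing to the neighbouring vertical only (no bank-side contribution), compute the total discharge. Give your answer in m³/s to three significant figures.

w_1 = (0.45 − 0.00)/2 = 0.225 m; q_1 = 0.44 × 0.13 × 0.225 = 0.01287 m³/s
w_2 = (1.63 − 0.00)/2 = 0.815 m; q_2 = 0.83 × 0.28 × 0.815 = 0.1894 m³/s
w_3 = (3.06 − 0.45)/2 = 1.305 m; q_3 = 1.02 × 0.39 × 1.305 = 0.5191 m³/s
w_4 = (5.24 − 1.63)/2 = 1.805 m; q_4 = 1.00 × 0.42 × 1.805 = 0.7581 m³/s
w_5 = (7.19 − 3.06)/2 = 2.065 m; q_5 = 1.14 × 0.58 × 2.065 = 1.365 m³/s
w_6 = (7.19 − 5.24)/2 = 0.975 m; q_6 = 0.60 × 0.15 × 0.975 = 0.08775 m³/s
Q = Σ qᵢ = 2.933 m³/s

2.93 m³/s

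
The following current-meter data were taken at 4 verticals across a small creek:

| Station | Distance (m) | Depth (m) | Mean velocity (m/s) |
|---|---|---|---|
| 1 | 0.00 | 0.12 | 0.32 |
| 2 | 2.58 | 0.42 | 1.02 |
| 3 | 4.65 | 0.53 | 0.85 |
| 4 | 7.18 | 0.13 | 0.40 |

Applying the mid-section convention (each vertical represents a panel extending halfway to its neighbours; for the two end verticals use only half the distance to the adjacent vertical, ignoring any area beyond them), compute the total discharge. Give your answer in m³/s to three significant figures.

2.15 m³/s

w_1 = (2.58 − 0.00)/2 = 1.29 m; q_1 = 0.32 × 0.12 × 1.29 = 0.04954 m³/s
w_2 = (4.65 − 0.00)/2 = 2.325 m; q_2 = 1.02 × 0.42 × 2.325 = 0.9960 m³/s
w_3 = (7.18 − 2.58)/2 = 2.3 m; q_3 = 0.85 × 0.53 × 2.3 = 1.036 m³/s
w_4 = (7.18 − 4.65)/2 = 1.265 m; q_4 = 0.40 × 0.13 × 1.265 = 0.06578 m³/s
Q = Σ qᵢ = 2.147 m³/s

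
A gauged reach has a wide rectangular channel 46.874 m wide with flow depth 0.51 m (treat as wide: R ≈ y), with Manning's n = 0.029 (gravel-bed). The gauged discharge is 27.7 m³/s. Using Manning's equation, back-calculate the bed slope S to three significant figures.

A = b·y = 46.874 × 0.51 = 23.91 m²
Wide channel: R ≈ y = 0.51 m
S = (Q·n / (1·A·R^(2/3)))² = (27.7×0.029 / (1×23.91×0.6383))² = 0.002771

0.00277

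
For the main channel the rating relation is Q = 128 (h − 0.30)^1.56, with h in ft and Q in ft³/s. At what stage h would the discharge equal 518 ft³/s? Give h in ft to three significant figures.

2.75 ft

h − h₀ = (Q/C)^(1/b) = (518/128)^(1/1.56) = 2.450 ft
h = 0.30 + 2.450 = 2.750 ft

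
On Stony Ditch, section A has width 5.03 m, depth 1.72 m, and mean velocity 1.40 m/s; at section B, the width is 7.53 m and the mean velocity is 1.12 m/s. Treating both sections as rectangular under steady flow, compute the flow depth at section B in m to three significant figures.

Q = A₁V₁ = (5.03×1.72) × 1.40 = 12.11 m³/s
d₂ = Q/(b₂ V₂) = 12.11/(7.53×1.12) = 1.436 m

1.44 m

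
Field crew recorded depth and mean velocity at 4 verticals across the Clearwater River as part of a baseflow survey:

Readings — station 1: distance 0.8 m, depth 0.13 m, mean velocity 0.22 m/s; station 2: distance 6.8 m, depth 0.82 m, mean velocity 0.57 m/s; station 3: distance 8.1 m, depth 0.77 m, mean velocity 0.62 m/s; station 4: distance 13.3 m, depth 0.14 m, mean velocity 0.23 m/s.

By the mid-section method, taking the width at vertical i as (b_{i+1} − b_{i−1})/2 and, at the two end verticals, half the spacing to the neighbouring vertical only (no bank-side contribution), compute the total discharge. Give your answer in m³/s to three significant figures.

w_1 = (6.8 − 0.8)/2 = 3 m; q_1 = 0.22 × 0.13 × 3 = 0.08580 m³/s
w_2 = (8.1 − 0.8)/2 = 3.65 m; q_2 = 0.57 × 0.82 × 3.65 = 1.706 m³/s
w_3 = (13.3 − 6.8)/2 = 3.25 m; q_3 = 0.62 × 0.77 × 3.25 = 1.552 m³/s
w_4 = (13.3 − 8.1)/2 = 2.6 m; q_4 = 0.23 × 0.14 × 2.6 = 0.08372 m³/s
Q = Σ qᵢ = 3.427 m³/s

3.43 m³/s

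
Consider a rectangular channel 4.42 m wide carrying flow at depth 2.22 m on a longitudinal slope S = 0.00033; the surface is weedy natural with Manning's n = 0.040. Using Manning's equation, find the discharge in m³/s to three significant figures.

A = b·y = 4.42 × 2.22 = 9.812 m²
P = b + 2y = 4.42 + 2×2.22 = 8.860 m
R = A/P = 9.812/8.860 = 1.107 m
Q = (1/n)·A·R^(2/3)·S^(1/2) = (1/0.040) × 9.812 × 1.107^(2/3) × 0.00033^(1/2) = 4.770 m³/s

4.77 m³/s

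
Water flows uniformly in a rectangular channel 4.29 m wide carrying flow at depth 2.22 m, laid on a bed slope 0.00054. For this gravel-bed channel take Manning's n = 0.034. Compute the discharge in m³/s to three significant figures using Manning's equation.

A = b·y = 4.29 × 2.22 = 9.524 m²
P = b + 2y = 4.29 + 2×2.22 = 8.730 m
R = A/P = 9.524/8.730 = 1.091 m
Q = (1/n)·A·R^(2/3)·S^(1/2) = (1/0.034) × 9.524 × 1.091^(2/3) × 0.00054^(1/2) = 6.898 m³/s

6.90 m³/s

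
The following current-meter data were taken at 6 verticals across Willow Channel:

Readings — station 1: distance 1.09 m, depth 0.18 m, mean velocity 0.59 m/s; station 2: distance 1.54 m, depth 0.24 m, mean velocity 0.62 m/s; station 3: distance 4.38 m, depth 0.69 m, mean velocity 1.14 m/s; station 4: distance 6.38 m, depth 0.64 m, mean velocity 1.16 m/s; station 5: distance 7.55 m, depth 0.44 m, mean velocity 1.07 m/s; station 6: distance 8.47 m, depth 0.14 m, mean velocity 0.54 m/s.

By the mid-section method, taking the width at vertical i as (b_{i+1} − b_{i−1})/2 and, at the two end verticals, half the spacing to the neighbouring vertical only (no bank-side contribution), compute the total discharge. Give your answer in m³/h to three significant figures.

14000 m³/h

w_1 = (1.54 − 1.09)/2 = 0.225 m; q_1 = 0.59 × 0.18 × 0.225 = 0.02390 m³/s
w_2 = (4.38 − 1.09)/2 = 1.645 m; q_2 = 0.62 × 0.24 × 1.645 = 0.2448 m³/s
w_3 = (6.38 − 1.54)/2 = 2.42 m; q_3 = 1.14 × 0.69 × 2.42 = 1.904 m³/s
w_4 = (7.55 − 4.38)/2 = 1.585 m; q_4 = 1.16 × 0.64 × 1.585 = 1.177 m³/s
w_5 = (8.47 − 6.38)/2 = 1.045 m; q_5 = 1.07 × 0.44 × 1.045 = 0.4920 m³/s
w_6 = (8.47 − 7.55)/2 = 0.46 m; q_6 = 0.54 × 0.14 × 0.46 = 0.03478 m³/s
Q = Σ qᵢ = 3.876 m³/s
= 3.876 × 3600 = 13950 m³/h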